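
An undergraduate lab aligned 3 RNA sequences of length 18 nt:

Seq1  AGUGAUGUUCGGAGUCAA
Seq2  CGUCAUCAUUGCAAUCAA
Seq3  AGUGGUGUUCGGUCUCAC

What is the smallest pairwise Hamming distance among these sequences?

4

Pairwise Hamming distances:
  Seq1 vs Seq2: 7
  Seq1 vs Seq3: 4
  Seq2 vs Seq3: 10
The smallest is 4, between Seq1 and Seq3.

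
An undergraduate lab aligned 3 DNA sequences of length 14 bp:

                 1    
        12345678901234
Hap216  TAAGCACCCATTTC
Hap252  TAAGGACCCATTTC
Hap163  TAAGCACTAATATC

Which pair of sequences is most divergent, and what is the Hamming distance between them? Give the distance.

4

Pairwise Hamming distances:
  Hap216 vs Hap252: 1
  Hap216 vs Hap163: 3
  Hap252 vs Hap163: 4
The largest is 4, between Hap252 and Hap163.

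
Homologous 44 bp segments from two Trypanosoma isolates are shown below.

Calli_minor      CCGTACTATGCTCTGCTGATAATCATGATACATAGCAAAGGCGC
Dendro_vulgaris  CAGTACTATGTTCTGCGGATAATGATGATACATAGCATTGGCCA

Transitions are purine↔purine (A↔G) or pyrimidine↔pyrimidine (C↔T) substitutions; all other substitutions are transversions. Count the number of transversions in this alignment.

Differing sites — 2:C/A (Tv); 11:C/T (Ti); 17:T/G (Tv); 24:C/G (Tv); 38:A/T (Tv); 39:A/T (Tv); 43:G/C (Tv); 44:C/A (Tv).
Of the 8 differences, 1 transition and 7 transversions, so the answer is 7.

7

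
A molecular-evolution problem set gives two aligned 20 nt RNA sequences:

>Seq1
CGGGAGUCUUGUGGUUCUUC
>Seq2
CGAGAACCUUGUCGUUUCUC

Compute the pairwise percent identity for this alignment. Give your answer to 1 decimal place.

The sequences differ at positions 3 (G/A), 6 (G/A), 7 (U/C), 13 (G/C), 17 (C/U), 18 (U/C).
14 of the 20 sites match, so the percent identity is 14/20 × 100 = 70.0%.

70.0%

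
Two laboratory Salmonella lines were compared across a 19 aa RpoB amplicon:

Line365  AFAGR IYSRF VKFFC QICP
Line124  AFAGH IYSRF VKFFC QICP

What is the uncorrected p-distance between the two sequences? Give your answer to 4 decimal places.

0.0526

A single mismatch occurs at site 5 (R→H).
There are 1 differences over 19 sites, so p = 1/19 = 0.0526.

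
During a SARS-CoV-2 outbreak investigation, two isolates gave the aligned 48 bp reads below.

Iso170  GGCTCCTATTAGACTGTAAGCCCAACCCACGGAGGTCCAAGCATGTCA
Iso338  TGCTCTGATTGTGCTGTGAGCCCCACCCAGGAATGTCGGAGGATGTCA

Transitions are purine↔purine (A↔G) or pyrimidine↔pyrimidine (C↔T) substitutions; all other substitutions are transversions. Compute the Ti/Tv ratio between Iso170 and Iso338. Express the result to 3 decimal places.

0.750

The sequences differ at positions 1 (G/T, transversion), 6 (C/T, transition), 7 (T/G, transversion), 11 (A/G, transition), 12 (G/T, transversion), 13 (A/G, transition), 18 (A/G, transition), 24 (A/C, transversion), 30 (C/G, transversion), 32 (G/A, transition), 34 (G/T, transversion), 38 (C/G, transversion), 39 (A/G, transition), 42 (C/G, transversion).
Of the 14 differences, 6 transitions and 8 transversions, so Ti/Tv = 6/8 = 0.750.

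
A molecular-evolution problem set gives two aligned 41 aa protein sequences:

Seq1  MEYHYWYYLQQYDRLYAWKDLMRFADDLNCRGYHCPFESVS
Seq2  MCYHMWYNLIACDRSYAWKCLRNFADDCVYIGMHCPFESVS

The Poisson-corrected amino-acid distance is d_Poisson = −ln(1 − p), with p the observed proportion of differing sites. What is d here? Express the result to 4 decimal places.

The sequences differ at positions 2 (E/C), 5 (Y/M), 8 (Y/N), 10 (Q/I), 11 (Q/A), 12 (Y/C), 15 (L/S), 20 (D/C), 22 (M/R), 23 (R/N), 28 (L/C), 29 (N/V), 30 (C/Y), 31 (R/I), 33 (Y/M).
p = 15/41 = 0.365854.
d = −ln(1 − 0.365854) = −ln(0.634146) = 0.4555.

0.4555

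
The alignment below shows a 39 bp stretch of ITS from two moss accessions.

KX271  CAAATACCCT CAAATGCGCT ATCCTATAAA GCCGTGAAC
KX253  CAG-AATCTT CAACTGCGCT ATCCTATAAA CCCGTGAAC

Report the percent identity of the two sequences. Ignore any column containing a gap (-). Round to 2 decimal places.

84.21%

Excluding the 1 gap column leaves 38 comparable sites.
Differing sites — 3:A/G; 5:T/A; 7:C/T; 9:C/T; 14:A/C; 31:G/C.
32 of the 38 comparable sites match, so the percent identity is 32/38 × 100 = 84.21%.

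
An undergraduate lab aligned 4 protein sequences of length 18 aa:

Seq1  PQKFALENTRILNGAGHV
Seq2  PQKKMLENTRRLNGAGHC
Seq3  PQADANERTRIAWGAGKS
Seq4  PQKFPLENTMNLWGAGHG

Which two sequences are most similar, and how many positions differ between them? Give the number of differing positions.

Pairwise Hamming distances:
  Seq1 vs Seq2: 4
  Seq1 vs Seq3: 8
  Seq1 vs Seq4: 5
  Seq2 vs Seq3: 10
  Seq2 vs Seq4: 6
  Seq3 vs Seq4: 10
The smallest is 4, between Seq1 and Seq2.

4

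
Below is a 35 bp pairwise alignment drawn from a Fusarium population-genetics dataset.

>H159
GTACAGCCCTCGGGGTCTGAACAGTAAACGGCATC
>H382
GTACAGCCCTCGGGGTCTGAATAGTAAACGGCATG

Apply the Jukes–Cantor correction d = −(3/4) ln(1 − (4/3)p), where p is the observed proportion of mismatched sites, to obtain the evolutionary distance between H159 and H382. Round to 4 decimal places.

0.0594

Differing sites — 22:C/T; 35:C/G.
p = 2/35 = 0.057143.
d = −0.75 · ln(1 − (4/3)·0.057143) = −0.75 · ln(0.923809) = −0.75 · (-0.079250) = 0.0594.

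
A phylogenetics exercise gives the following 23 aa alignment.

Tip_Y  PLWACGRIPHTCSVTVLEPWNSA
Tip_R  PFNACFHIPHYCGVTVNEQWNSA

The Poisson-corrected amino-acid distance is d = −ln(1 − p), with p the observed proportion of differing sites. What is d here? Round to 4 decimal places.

Mismatches occur at site 2 (L/F), site 3 (W/N), site 6 (G/F), site 7 (R/H), site 11 (T/Y), site 13 (S/G), site 17 (L/N), site 19 (P/Q).
p = 8/23 = 0.347826.
d = −ln(1 − 0.347826) = −ln(0.652174) = 0.4274.

0.4274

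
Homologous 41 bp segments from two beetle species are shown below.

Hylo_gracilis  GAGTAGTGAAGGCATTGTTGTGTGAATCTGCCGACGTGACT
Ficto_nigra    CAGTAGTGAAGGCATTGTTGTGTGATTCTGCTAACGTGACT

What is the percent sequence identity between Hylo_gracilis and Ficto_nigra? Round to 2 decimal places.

Differing sites — 1:G/C; 26:A/T; 32:C/T; 33:G/A.
37 of the 41 sites match, so the percent identity is 37/41 × 100 = 90.24%.

90.24%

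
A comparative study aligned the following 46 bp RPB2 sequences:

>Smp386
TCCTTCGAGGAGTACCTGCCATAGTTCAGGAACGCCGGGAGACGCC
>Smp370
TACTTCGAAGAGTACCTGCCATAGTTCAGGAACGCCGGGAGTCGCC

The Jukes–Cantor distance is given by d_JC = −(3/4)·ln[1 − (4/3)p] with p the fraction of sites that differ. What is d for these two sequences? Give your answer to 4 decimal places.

Mismatches occur at site 2 (C→A), site 9 (G→A), site 42 (A→T).
p = 3/46 = 0.065217.
d = −0.75 · ln(1 − (4/3)·0.065217) = −0.75 · ln(0.913044) = −0.75 · (-0.090971) = 0.0682.

0.0682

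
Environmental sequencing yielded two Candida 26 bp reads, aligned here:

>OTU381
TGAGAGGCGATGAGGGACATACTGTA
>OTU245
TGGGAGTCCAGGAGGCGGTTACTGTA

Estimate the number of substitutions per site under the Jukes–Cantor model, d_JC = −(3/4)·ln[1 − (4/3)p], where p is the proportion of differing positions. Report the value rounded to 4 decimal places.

Differing sites — 3:A/G; 7:G/T; 9:G/C; 11:T/G; 16:G/C; 17:A/G; 18:C/G; 19:A/T.
p = 8/26 = 0.307692.
d = −0.75 · ln(1 − (4/3)·0.307692) = −0.75 · ln(0.589744) = −0.75 · (-0.528067) = 0.3961.

0.3961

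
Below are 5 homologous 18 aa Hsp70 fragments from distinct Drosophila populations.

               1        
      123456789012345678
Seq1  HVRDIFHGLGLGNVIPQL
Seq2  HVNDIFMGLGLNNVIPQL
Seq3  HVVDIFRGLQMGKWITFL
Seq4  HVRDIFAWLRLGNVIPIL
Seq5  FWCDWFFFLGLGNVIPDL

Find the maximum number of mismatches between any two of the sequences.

12

Pairwise Hamming distances:
  Seq1 vs Seq2: 3
  Seq1 vs Seq3: 8
  Seq1 vs Seq4: 4
  Seq1 vs Seq5: 7
  Seq2 vs Seq3: 9
  Seq2 vs Seq4: 6
  Seq2 vs Seq5: 8
  Seq3 vs Seq4: 9
  Seq3 vs Seq5: 12
  Seq4 vs Seq5: 8
The largest is 12, between Seq3 and Seq5.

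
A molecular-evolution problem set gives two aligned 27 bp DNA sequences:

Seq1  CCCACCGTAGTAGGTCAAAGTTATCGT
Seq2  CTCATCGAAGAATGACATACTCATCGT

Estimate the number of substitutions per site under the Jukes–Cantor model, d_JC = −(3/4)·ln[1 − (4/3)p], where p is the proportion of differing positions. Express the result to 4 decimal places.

0.4408

Mismatches occur at site 2 (C↔T), site 5 (C↔T), site 8 (T↔A), site 11 (T↔A), site 13 (G↔T), site 15 (T↔A), site 18 (A↔T), site 20 (G↔C), site 22 (T↔C).
p = 9/27 = 0.333333.
d = −0.75 · ln(1 − (4/3)·0.333333) = −0.75 · ln(0.555556) = −0.75 · (-0.587786) = 0.4408.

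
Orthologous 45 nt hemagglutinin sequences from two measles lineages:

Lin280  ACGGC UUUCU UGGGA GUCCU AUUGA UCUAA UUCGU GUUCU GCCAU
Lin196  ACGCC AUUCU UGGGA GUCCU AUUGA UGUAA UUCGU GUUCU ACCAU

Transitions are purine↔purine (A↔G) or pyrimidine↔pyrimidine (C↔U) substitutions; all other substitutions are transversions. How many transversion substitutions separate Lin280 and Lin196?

The sequences differ at positions 4 (G/C, transversion), 6 (U/A, transversion), 27 (C/G, transversion), 41 (G/A, transition).
Of the 4 differences, 1 transition and 3 transversions, so the answer is 3.

3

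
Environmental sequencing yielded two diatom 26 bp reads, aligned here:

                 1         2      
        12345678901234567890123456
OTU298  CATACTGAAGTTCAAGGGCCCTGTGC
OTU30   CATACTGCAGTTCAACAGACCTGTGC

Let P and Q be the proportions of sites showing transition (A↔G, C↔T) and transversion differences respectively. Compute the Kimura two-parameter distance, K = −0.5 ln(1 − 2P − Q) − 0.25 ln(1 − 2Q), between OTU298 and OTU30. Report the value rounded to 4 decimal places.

Differing sites — 8:A/C (Tv); 16:G/C (Tv); 17:G/A (Ti); 19:C/A (Tv).
Of the 4 differences, 1 transition and 3 transversions over 26 sites: P = 1/26 = 0.038462, Q = 3/26 = 0.115385.
d = −0.5·ln(0.807691) − 0.25·ln(0.769230) = −0.5·(-0.213576) − 0.25·(-0.262365) = 0.1724.

0.1724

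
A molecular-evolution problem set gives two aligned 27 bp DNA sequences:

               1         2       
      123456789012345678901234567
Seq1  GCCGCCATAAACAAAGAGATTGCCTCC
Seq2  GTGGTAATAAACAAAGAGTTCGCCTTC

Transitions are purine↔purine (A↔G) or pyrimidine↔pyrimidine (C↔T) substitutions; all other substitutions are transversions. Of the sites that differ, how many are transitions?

4

Mismatches occur at site 2 (C/T, transition), site 3 (C/G, transversion), site 5 (C/T, transition), site 6 (C/A, transversion), site 19 (A/T, transversion), site 21 (T/C, transition), site 26 (C/T, transition).
Of the 7 differences, 4 transitions and 3 transversions, so the answer is 4.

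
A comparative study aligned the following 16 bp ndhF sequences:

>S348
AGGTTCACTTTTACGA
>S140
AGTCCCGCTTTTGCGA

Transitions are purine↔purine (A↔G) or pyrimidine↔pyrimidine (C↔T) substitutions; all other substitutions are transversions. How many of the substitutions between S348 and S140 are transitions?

Mismatches occur at site 3 (G/T, transversion), site 4 (T/C, transition), site 5 (T/C, transition), site 7 (A/G, transition), site 13 (A/G, transition).
Of the 5 differences, 4 transitions and 1 transversion, so the answer is 4.

4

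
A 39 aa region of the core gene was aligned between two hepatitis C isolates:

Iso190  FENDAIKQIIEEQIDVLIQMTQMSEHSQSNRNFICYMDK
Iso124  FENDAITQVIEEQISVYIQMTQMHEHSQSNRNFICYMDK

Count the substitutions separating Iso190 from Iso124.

5

Mismatches occur at site 7 (K↔T), site 9 (I↔V), site 15 (D↔S), site 17 (L↔Y), site 24 (S↔H).
That gives 5 mismatches out of 39 aligned sites, so the Hamming distance is 5.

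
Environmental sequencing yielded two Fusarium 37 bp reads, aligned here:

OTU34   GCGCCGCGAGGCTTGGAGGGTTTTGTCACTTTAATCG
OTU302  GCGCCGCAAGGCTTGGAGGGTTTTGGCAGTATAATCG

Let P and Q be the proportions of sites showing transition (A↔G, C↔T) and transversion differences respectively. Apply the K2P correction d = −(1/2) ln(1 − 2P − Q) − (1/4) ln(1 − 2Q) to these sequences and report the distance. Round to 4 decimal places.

0.1168

Mismatches occur at site 8 (G↔A, transition), site 26 (T↔G, transversion), site 29 (C↔G, transversion), site 31 (T↔A, transversion).
Of the 4 differences, 1 transition and 3 transversions over 37 sites: P = 1/37 = 0.027027, Q = 3/37 = 0.081081.
d = −0.5·ln(0.864865) − 0.25·ln(0.837838) = −0.5·(-0.145182) − 0.25·(-0.176931) = 0.1168.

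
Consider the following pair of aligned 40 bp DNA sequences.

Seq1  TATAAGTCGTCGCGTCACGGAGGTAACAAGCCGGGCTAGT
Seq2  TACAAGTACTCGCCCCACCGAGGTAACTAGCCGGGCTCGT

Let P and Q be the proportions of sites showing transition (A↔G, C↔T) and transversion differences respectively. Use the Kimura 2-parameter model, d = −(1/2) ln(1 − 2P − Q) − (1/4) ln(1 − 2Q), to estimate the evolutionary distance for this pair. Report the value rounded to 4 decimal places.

Differing sites — 3:T/C (Ti); 8:C/A (Tv); 9:G/C (Tv); 14:G/C (Tv); 15:T/C (Ti); 19:G/C (Tv); 28:A/T (Tv); 38:A/C (Tv).
Of the 8 differences, 2 transitions and 6 transversions over 40 sites: P = 2/40 = 0.050000, Q = 6/40 = 0.150000.
d = −0.5·ln(0.750000) − 0.25·ln(0.700000) = −0.5·(-0.287682) − 0.25·(-0.356675) = 0.2330.

0.2330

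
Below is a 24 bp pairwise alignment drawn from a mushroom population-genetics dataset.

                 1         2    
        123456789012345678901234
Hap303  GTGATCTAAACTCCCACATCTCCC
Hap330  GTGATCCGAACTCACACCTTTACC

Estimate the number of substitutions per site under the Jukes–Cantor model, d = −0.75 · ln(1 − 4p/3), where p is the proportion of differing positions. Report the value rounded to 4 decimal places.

0.3041

Mismatches occur at site 7 (T→C), site 8 (A→G), site 14 (C→A), site 18 (A→C), site 20 (C→T), site 22 (C→A).
p = 6/24 = 0.250000.
d = −0.75 · ln(1 − (4/3)·0.250000) = −0.75 · ln(0.666667) = −0.75 · (-0.405465) = 0.3041.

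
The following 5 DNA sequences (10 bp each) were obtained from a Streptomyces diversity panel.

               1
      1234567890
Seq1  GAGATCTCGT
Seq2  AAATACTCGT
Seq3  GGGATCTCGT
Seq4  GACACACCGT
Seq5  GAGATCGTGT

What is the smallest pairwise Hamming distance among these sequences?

Pairwise Hamming distances:
  Seq1 vs Seq2: 4
  Seq1 vs Seq3: 1
  Seq1 vs Seq4: 4
  Seq1 vs Seq5: 2
  Seq2 vs Seq3: 5
  Seq2 vs Seq4: 6
  Seq2 vs Seq5: 6
  Seq3 vs Seq4: 5
  Seq3 vs Seq5: 3
  Seq4 vs Seq5: 5
The smallest is 1, between Seq1 and Seq3.

1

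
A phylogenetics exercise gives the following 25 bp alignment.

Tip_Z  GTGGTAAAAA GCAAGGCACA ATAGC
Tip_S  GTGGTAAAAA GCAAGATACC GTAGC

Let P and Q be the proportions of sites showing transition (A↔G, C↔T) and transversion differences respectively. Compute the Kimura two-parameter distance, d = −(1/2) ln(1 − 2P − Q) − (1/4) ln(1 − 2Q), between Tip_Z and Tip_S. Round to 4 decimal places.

The sequences differ at positions 16 (G/A, transition), 17 (C/T, transition), 20 (A/C, transversion), 21 (A/G, transition).
Of the 4 differences, 3 transitions and 1 transversion over 25 sites: P = 3/25 = 0.120000, Q = 1/25 = 0.040000.
d = −0.5·ln(0.720000) − 0.25·ln(0.920000) = −0.5·(-0.328504) − 0.25·(-0.083382) = 0.1851.

0.1851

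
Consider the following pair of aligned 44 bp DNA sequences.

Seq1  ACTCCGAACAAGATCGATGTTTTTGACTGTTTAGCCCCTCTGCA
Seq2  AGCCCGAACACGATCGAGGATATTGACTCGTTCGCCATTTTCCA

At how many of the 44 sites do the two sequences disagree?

13

Differing sites — 2:C/G; 3:T/C; 11:A/C; 18:T/G; 20:T/A; 22:T/A; 29:G/C; 30:T/G; 33:A/C; 37:C/A; 38:C/T; 40:C/T; 42:G/C.
That gives 13 mismatches out of 44 aligned sites, so the Hamming distance is 13.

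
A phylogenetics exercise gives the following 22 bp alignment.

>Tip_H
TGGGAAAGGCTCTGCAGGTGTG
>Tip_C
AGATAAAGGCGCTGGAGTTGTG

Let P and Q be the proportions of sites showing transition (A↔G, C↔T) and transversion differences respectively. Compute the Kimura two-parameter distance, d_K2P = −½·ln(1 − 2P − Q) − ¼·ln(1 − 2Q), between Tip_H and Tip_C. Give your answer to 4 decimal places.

0.3430

Differing sites — 1:T/A (Tv); 3:G/A (Ti); 4:G/T (Tv); 11:T/G (Tv); 15:C/G (Tv); 18:G/T (Tv).
Of the 6 differences, 1 transition and 5 transversions over 22 sites: P = 1/22 = 0.045455, Q = 5/22 = 0.227273.
d = −0.5·ln(0.681817) − 0.25·ln(0.545454) = −0.5·(-0.382994) − 0.25·(-0.606137) = 0.3430.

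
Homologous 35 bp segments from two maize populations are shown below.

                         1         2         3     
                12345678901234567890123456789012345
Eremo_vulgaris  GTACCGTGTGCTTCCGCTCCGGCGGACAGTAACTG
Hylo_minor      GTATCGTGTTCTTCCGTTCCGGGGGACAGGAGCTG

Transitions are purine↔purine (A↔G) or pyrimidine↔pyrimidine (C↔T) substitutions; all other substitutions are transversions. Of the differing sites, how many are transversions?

3

Mismatches occur at site 4 (C/T, transition), site 10 (G/T, transversion), site 17 (C/T, transition), site 23 (C/G, transversion), site 30 (T/G, transversion), site 32 (A/G, transition).
Of the 6 differences, 3 transitions and 3 transversions, so the answer is 3.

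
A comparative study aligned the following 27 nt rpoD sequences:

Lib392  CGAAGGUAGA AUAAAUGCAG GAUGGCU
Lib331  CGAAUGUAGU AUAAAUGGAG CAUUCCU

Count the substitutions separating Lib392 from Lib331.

6

Differing sites — 5:G/U; 10:A/U; 18:C/G; 21:G/C; 24:G/U; 25:G/C.
That gives 6 mismatches out of 27 aligned sites, so the Hamming distance is 6.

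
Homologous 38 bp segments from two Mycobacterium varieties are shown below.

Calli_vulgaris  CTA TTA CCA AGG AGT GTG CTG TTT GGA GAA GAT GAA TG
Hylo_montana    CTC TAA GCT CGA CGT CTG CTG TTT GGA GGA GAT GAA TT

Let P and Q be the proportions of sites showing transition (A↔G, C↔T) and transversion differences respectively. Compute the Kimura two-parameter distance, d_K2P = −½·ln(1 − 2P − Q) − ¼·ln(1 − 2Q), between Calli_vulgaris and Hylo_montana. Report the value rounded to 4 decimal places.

0.3264

The sequences differ at positions 3 (A/C, transversion), 5 (T/A, transversion), 7 (C/G, transversion), 9 (A/T, transversion), 10 (A/C, transversion), 12 (G/A, transition), 13 (A/C, transversion), 16 (G/C, transversion), 29 (A/G, transition), 38 (G/T, transversion).
Of the 10 differences, 2 transitions and 8 transversions over 38 sites: P = 2/38 = 0.052632, Q = 8/38 = 0.210526.
d = −0.5·ln(0.684210) − 0.25·ln(0.578948) = −0.5·(-0.379490) − 0.25·(-0.546543) = 0.3264.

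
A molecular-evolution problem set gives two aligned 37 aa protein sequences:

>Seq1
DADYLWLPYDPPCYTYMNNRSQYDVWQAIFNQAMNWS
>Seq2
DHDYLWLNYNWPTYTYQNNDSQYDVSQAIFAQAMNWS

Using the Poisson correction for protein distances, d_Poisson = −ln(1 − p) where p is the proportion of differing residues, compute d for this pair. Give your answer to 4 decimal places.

The sequences differ at positions 2 (A/H), 8 (P/N), 10 (D/N), 11 (P/W), 13 (C/T), 17 (M/Q), 20 (R/D), 26 (W/S), 31 (N/A).
p = 9/37 = 0.243243.
d = −ln(1 − 0.243243) = −ln(0.756757) = 0.2787.

0.2787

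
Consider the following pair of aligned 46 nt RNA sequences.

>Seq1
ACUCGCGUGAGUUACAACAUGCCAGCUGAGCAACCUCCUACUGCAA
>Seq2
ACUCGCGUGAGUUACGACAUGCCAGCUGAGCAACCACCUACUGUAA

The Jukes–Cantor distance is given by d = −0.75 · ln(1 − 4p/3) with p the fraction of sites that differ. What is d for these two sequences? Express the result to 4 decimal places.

0.0682

The sequences differ at positions 16 (A/G), 36 (U/A), 44 (C/U).
p = 3/46 = 0.065217.
d = −0.75 · ln(1 − (4/3)·0.065217) = −0.75 · ln(0.913044) = −0.75 · (-0.090971) = 0.0682.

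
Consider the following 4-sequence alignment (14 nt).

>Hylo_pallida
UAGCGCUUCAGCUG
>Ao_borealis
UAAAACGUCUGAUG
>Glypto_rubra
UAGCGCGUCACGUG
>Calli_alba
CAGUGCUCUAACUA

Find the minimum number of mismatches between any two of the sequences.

3

Pairwise Hamming distances:
  Hylo_pallida vs Ao_borealis: 6
  Hylo_pallida vs Glypto_rubra: 3
  Hylo_pallida vs Calli_alba: 6
  Ao_borealis vs Glypto_rubra: 6
  Ao_borealis vs Calli_alba: 11
  Glypto_rubra vs Calli_alba: 8
The smallest is 3, between Hylo_pallida and Glypto_rubra.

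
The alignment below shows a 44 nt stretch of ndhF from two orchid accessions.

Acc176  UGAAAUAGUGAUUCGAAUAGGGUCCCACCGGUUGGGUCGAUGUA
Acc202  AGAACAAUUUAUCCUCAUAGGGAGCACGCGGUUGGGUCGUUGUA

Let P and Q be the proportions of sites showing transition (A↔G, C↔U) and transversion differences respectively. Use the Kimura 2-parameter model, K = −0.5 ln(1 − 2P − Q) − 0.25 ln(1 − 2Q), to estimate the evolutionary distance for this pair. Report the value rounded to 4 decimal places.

Mismatches occur at site 1 (U/A, transversion), site 5 (A/C, transversion), site 6 (U/A, transversion), site 8 (G/U, transversion), site 10 (G/U, transversion), site 13 (U/C, transition), site 15 (G/U, transversion), site 16 (A/C, transversion), site 23 (U/A, transversion), site 24 (C/G, transversion), site 26 (C/A, transversion), site 27 (A/C, transversion), site 28 (C/G, transversion), site 40 (A/U, transversion).
Of the 14 differences, 1 transition and 13 transversions over 44 sites: P = 1/44 = 0.022727, Q = 13/44 = 0.295455.
d = −0.5·ln(0.659091) − 0.25·ln(0.409090) = −0.5·(-0.416894) − 0.25·(-0.893820) = 0.4319.

0.4319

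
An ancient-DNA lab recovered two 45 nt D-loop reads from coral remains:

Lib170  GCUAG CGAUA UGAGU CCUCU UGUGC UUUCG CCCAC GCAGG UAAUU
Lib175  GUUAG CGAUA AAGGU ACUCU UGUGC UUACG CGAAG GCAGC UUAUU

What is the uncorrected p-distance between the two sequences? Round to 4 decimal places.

Mismatches occur at site 2 (C/U), site 11 (U/A), site 12 (G/A), site 13 (A/G), site 16 (C/A), site 28 (U/A), site 32 (C/G), site 33 (C/A), site 35 (C/G), site 40 (G/C), site 42 (A/U).
There are 11 differences over 45 sites, so p = 11/45 = 0.2444.

0.2444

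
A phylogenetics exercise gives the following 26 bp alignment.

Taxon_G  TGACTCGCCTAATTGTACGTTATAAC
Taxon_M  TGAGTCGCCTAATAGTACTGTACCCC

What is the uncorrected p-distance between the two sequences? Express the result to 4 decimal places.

0.2692

Differing sites — 4:C/G; 14:T/A; 19:G/T; 20:T/G; 23:T/C; 24:A/C; 25:A/C.
There are 7 differences over 26 sites, so p = 7/26 = 0.2692.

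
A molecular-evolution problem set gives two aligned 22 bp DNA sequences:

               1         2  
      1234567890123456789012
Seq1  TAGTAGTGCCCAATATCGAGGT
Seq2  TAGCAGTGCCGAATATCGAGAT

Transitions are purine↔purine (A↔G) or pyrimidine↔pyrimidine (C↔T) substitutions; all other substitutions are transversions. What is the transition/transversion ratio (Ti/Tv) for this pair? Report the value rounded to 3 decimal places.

Mismatches occur at site 4 (T↔C, transition), site 11 (C↔G, transversion), site 21 (G↔A, transition).
Of the 3 differences, 2 transitions and 1 transversion, so Ti/Tv = 2/1 = 2.000.

2.000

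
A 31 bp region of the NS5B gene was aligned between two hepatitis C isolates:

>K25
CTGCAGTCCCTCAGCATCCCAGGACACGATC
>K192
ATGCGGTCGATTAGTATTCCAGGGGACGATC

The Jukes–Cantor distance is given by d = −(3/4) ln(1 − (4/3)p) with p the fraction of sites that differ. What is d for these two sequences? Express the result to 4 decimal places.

0.3672

The sequences differ at positions 1 (C/A), 5 (A/G), 9 (C/G), 10 (C/A), 12 (C/T), 15 (C/T), 18 (C/T), 24 (A/G), 25 (C/G).
p = 9/31 = 0.290323.
d = −0.75 · ln(1 − (4/3)·0.290323) = −0.75 · ln(0.612903) = −0.75 · (-0.489549) = 0.3672.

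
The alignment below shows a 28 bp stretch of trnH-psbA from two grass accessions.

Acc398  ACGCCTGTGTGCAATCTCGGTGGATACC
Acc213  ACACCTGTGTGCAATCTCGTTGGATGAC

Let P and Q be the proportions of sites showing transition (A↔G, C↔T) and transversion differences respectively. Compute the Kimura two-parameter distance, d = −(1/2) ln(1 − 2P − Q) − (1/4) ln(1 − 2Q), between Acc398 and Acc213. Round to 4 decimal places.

0.1591

Mismatches occur at site 3 (G/A, transition), site 20 (G/T, transversion), site 26 (A/G, transition), site 27 (C/A, transversion).
Of the 4 differences, 2 transitions and 2 transversions over 28 sites: P = 2/28 = 0.071429, Q = 2/28 = 0.071429.
d = −0.5·ln(0.785713) − 0.25·ln(0.857142) = −0.5·(-0.241164) − 0.25·(-0.154152) = 0.1591.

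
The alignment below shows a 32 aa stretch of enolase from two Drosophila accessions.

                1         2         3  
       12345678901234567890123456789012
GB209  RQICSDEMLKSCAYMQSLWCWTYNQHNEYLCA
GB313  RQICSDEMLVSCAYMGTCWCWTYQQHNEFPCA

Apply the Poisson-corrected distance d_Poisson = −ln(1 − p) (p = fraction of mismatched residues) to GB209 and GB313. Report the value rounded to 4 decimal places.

0.2469

Differing sites — 10:K/V; 16:Q/G; 17:S/T; 18:L/C; 24:N/Q; 29:Y/F; 30:L/P.
p = 7/32 = 0.218750.
d = −ln(1 − 0.218750) = −ln(0.781250) = 0.2469.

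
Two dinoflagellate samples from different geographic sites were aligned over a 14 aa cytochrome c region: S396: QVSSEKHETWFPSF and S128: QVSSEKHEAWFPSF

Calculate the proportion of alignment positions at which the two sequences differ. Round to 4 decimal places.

Differing sites — 9:T/A.
There are 1 differences over 14 sites, so p = 1/14 = 0.0714.

0.0714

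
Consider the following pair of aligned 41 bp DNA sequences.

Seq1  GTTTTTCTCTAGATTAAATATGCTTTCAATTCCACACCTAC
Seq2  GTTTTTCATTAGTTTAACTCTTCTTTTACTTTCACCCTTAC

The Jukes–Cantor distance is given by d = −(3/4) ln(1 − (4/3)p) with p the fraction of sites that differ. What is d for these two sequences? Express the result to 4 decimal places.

Differing sites — 8:T/A; 9:C/T; 13:A/T; 18:A/C; 20:A/C; 22:G/T; 27:C/T; 29:A/C; 32:C/T; 36:A/C; 38:C/T.
p = 11/41 = 0.268293.
d = −0.75 · ln(1 − (4/3)·0.268293) = −0.75 · ln(0.642276) = −0.75 · (-0.442737) = 0.3321.

0.3321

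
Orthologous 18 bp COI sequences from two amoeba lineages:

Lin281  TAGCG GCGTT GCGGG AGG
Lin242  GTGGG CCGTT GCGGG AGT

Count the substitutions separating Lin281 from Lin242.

5

Differing sites — 1:T/G; 2:A/T; 4:C/G; 6:G/C; 18:G/T.
That gives 5 mismatches out of 18 aligned sites, so the Hamming distance is 5.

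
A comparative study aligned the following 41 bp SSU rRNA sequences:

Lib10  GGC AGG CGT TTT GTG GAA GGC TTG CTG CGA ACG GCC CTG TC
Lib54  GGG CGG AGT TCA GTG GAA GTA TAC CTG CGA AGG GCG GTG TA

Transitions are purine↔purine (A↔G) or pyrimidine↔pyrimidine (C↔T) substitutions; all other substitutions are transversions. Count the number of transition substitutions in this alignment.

1

The sequences differ at positions 3 (C/G, transversion), 4 (A/C, transversion), 7 (C/A, transversion), 11 (T/C, transition), 12 (T/A, transversion), 20 (G/T, transversion), 21 (C/A, transversion), 23 (T/A, transversion), 24 (G/C, transversion), 32 (C/G, transversion), 36 (C/G, transversion), 37 (C/G, transversion), 41 (C/A, transversion).
Of the 13 differences, 1 transition and 12 transversions, so the answer is 1.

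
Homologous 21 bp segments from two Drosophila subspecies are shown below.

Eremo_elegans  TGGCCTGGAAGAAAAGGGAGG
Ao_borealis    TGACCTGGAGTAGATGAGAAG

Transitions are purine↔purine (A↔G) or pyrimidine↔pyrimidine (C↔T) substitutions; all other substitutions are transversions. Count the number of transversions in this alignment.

Differing sites — 3:G/A (Ti); 10:A/G (Ti); 11:G/T (Tv); 13:A/G (Ti); 15:A/T (Tv); 17:G/A (Ti); 20:G/A (Ti).
Of the 7 differences, 5 transitions and 2 transversions, so the answer is 2.

2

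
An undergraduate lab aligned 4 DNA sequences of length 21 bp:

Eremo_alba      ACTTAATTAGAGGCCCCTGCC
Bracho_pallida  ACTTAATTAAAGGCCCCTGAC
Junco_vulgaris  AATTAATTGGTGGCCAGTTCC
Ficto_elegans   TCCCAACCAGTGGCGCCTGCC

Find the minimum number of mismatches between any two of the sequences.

Pairwise Hamming distances:
  Eremo_alba vs Bracho_pallida: 2
  Eremo_alba vs Junco_vulgaris: 6
  Eremo_alba vs Ficto_elegans: 7
  Bracho_pallida vs Junco_vulgaris: 8
  Bracho_pallida vs Ficto_elegans: 9
  Junco_vulgaris vs Ficto_elegans: 11
The smallest is 2, between Eremo_alba and Bracho_pallida.

2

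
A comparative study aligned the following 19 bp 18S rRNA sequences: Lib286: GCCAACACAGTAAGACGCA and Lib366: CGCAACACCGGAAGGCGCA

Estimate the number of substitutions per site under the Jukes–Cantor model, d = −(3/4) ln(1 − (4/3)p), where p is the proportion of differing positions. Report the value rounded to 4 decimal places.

0.3241

Differing sites — 1:G/C; 2:C/G; 9:A/C; 11:T/G; 15:A/G.
p = 5/19 = 0.263158.
d = −0.75 · ln(1 − (4/3)·0.263158) = −0.75 · ln(0.649123) = −0.75 · (-0.432133) = 0.3241.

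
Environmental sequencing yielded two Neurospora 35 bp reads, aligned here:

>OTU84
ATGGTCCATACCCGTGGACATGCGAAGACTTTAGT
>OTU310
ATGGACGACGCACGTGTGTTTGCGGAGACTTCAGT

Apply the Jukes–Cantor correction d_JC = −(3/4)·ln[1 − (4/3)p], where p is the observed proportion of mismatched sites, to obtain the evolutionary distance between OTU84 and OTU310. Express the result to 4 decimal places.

0.4073

The sequences differ at positions 5 (T/A), 7 (C/G), 9 (T/C), 10 (A/G), 12 (C/A), 17 (G/T), 18 (A/G), 19 (C/T), 20 (A/T), 25 (A/G), 32 (T/C).
p = 11/35 = 0.314286.
d = −0.75 · ln(1 − (4/3)·0.314286) = −0.75 · ln(0.580952) = −0.75 · (-0.543087) = 0.4073.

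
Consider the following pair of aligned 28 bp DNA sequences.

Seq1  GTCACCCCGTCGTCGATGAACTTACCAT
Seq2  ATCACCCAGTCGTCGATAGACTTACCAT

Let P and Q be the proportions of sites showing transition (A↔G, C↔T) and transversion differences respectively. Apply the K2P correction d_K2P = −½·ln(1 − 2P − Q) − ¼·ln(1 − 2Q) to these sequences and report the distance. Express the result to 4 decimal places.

0.1624

Mismatches occur at site 1 (G→A, transition), site 8 (C→A, transversion), site 18 (G→A, transition), site 19 (A→G, transition).
Of the 4 differences, 3 transitions and 1 transversion over 28 sites: P = 3/28 = 0.107143, Q = 1/28 = 0.035714.
d = −0.5·ln(0.750000) − 0.25·ln(0.928572) = −0.5·(-0.287682) − 0.25·(-0.074107) = 0.1624.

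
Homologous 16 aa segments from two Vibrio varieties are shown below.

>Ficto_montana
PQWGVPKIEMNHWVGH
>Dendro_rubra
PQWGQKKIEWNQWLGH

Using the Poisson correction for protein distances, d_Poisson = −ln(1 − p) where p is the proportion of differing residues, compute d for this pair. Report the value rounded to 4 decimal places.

The sequences differ at positions 5 (V/Q), 6 (P/K), 10 (M/W), 12 (H/Q), 14 (V/L).
p = 5/16 = 0.312500.
d = −ln(1 − 0.312500) = −ln(0.687500) = 0.3747.

0.3747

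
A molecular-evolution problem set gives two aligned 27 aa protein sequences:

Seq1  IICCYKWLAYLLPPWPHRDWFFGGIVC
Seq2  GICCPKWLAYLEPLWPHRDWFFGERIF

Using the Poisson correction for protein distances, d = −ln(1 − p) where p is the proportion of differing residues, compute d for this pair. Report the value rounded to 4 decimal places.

0.3514

Differing sites — 1:I/G; 5:Y/P; 12:L/E; 14:P/L; 24:G/E; 25:I/R; 26:V/I; 27:C/F.
p = 8/27 = 0.296296.
d = −ln(1 − 0.296296) = −ln(0.703704) = 0.3514.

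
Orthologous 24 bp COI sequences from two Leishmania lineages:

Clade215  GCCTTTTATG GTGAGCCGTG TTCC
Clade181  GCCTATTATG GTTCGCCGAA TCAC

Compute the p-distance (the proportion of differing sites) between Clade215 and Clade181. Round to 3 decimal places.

0.292

The sequences differ at positions 5 (T/A), 13 (G/T), 14 (A/C), 19 (T/A), 20 (G/A), 22 (T/C), 23 (C/A).
There are 7 differences over 24 sites, so p = 7/24 = 0.292.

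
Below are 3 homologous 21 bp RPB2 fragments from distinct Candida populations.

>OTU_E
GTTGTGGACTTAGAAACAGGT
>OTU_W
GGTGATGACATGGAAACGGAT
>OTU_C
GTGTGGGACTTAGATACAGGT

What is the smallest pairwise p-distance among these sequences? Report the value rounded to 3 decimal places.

Pairwise Hamming distances:
  OTU_E vs OTU_W: 7
  OTU_E vs OTU_C: 4
  OTU_W vs OTU_C: 10
The smallest is 4 mismatches, between OTU_E and OTU_C; p = 4/21 = 0.190.

0.190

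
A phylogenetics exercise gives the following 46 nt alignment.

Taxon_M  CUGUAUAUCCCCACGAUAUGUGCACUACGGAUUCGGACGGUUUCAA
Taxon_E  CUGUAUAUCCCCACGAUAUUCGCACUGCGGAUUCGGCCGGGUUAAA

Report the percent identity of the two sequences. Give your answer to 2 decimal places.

The sequences differ at positions 20 (G/U), 21 (U/C), 27 (A/G), 37 (A/C), 41 (U/G), 44 (C/A).
40 of the 46 sites match, so the percent identity is 40/46 × 100 = 86.96%.

86.96%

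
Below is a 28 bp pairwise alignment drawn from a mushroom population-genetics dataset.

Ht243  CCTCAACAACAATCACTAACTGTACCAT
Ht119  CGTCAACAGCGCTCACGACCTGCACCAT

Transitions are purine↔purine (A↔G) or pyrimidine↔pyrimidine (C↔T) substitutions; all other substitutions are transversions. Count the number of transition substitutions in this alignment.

3

Differing sites — 2:C/G (Tv); 9:A/G (Ti); 11:A/G (Ti); 12:A/C (Tv); 17:T/G (Tv); 19:A/C (Tv); 23:T/C (Ti).
Of the 7 differences, 3 transitions and 4 transversions, so the answer is 3.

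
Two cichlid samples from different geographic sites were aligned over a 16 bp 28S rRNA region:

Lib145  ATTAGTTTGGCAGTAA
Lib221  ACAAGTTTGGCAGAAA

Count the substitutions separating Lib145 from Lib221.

Differing sites — 2:T/C; 3:T/A; 14:T/A.
That gives 3 mismatches out of 16 aligned sites, so the Hamming distance is 3.

3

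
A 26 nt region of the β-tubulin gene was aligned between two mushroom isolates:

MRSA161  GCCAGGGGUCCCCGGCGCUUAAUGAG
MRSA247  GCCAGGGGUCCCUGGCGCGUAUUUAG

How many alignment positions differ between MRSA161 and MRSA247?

4

Mismatches occur at site 13 (C/U), site 19 (U/G), site 22 (A/U), site 24 (G/U).
That gives 4 mismatches out of 26 aligned sites, so the Hamming distance is 4.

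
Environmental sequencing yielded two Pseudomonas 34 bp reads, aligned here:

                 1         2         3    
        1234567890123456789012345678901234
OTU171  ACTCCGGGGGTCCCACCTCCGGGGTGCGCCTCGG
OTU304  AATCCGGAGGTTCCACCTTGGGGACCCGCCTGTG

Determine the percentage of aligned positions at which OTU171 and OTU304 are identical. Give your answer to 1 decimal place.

The sequences differ at positions 2 (C/A), 8 (G/A), 12 (C/T), 19 (C/T), 20 (C/G), 24 (G/A), 25 (T/C), 26 (G/C), 32 (C/G), 33 (G/T).
24 of the 34 sites match, so the percent identity is 24/34 × 100 = 70.6%.

70.6%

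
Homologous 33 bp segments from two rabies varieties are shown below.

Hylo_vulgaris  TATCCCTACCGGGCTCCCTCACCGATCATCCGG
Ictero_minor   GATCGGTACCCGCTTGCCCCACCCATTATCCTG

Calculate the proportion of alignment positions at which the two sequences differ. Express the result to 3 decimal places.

The sequences differ at positions 1 (T/G), 5 (C/G), 6 (C/G), 11 (G/C), 13 (G/C), 14 (C/T), 16 (C/G), 19 (T/C), 24 (G/C), 27 (C/T), 32 (G/T).
There are 11 differences over 33 sites, so p = 11/33 = 0.333.

0.333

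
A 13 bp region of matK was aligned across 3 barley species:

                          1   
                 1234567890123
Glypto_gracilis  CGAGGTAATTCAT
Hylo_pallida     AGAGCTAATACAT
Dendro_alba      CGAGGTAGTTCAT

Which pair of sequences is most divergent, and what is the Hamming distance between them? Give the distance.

Pairwise Hamming distances:
  Glypto_gracilis vs Hylo_pallida: 3
  Glypto_gracilis vs Dendro_alba: 1
  Hylo_pallida vs Dendro_alba: 4
The largest is 4, between Hylo_pallida and Dendro_alba.

4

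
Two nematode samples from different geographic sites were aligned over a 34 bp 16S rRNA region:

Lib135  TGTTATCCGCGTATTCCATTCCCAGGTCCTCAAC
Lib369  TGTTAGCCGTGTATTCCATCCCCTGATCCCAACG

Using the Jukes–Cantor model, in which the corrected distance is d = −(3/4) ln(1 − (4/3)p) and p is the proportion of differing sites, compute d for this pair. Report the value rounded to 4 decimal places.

The sequences differ at positions 6 (T/G), 10 (C/T), 20 (T/C), 24 (A/T), 26 (G/A), 30 (T/C), 31 (C/A), 33 (A/C), 34 (C/G).
p = 9/34 = 0.264706.
d = −0.75 · ln(1 − (4/3)·0.264706) = −0.75 · ln(0.647059) = −0.75 · (-0.435318) = 0.3265.

0.3265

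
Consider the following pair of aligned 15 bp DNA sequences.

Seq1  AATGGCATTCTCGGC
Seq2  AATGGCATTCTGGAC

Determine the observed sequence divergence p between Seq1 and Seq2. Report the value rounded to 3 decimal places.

0.133

The sequences differ at positions 12 (C/G), 14 (G/A).
There are 2 differences over 15 sites, so p = 2/15 = 0.133.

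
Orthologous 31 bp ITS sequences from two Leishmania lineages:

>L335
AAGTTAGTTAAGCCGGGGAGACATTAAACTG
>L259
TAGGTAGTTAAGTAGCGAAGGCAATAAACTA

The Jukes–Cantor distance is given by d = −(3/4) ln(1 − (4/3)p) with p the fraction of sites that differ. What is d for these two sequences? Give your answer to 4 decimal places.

0.3672

Mismatches occur at site 1 (A↔T), site 4 (T↔G), site 13 (C↔T), site 14 (C↔A), site 16 (G↔C), site 18 (G↔A), site 21 (A↔G), site 24 (T↔A), site 31 (G↔A).
p = 9/31 = 0.290323.
d = −0.75 · ln(1 − (4/3)·0.290323) = −0.75 · ln(0.612903) = −0.75 · (-0.489549) = 0.3672.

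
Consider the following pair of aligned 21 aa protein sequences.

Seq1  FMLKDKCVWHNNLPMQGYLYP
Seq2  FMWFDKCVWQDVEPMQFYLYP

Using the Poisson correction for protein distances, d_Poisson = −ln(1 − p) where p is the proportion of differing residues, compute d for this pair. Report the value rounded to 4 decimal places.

The sequences differ at positions 3 (L/W), 4 (K/F), 10 (H/Q), 11 (N/D), 12 (N/V), 13 (L/E), 17 (G/F).
p = 7/21 = 0.333333.
d = −ln(1 − 0.333333) = −ln(0.666667) = 0.4055.

0.4055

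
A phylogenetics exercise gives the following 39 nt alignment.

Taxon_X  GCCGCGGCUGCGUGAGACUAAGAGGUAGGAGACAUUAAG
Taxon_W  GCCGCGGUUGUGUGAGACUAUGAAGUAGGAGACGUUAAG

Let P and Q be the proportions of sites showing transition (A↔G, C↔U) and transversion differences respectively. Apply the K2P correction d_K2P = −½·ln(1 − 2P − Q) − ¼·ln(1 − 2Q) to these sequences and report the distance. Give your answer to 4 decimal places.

The sequences differ at positions 8 (C/U, transition), 11 (C/U, transition), 21 (A/U, transversion), 24 (G/A, transition), 34 (A/G, transition).
Of the 5 differences, 4 transitions and 1 transversion over 39 sites: P = 4/39 = 0.102564, Q = 1/39 = 0.025641.
d = −0.5·ln(0.769231) − 0.25·ln(0.948718) = −0.5·(-0.262364) − 0.25·(-0.052644) = 0.1443.

0.1443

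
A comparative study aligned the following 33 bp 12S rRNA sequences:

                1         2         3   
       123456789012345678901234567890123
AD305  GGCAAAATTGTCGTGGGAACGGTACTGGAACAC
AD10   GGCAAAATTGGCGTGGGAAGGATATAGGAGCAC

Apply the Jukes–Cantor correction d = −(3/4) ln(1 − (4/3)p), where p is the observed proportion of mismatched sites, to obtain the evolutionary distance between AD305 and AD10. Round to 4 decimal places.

0.2082

Mismatches occur at site 11 (T/G), site 20 (C/G), site 22 (G/A), site 25 (C/T), site 26 (T/A), site 30 (A/G).
p = 6/33 = 0.181818.
d = −0.75 · ln(1 − (4/3)·0.181818) = −0.75 · ln(0.757576) = −0.75 · (-0.277631) = 0.2082.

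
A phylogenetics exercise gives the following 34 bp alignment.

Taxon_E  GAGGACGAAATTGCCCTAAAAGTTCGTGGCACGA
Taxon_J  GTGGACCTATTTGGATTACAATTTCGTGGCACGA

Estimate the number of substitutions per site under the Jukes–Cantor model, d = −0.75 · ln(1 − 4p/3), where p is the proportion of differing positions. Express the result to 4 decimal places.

Differing sites — 2:A/T; 7:G/C; 8:A/T; 10:A/T; 14:C/G; 15:C/A; 16:C/T; 19:A/C; 22:G/T.
p = 9/34 = 0.264706.
d = −0.75 · ln(1 − (4/3)·0.264706) = −0.75 · ln(0.647059) = −0.75 · (-0.435318) = 0.3265.

0.3265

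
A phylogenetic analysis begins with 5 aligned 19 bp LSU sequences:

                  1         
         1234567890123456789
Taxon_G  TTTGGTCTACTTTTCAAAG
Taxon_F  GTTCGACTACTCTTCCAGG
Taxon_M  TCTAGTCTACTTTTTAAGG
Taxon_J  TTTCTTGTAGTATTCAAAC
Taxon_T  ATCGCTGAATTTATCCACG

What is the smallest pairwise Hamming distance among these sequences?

4

Pairwise Hamming distances:
  Taxon_G vs Taxon_F: 6
  Taxon_G vs Taxon_M: 4
  Taxon_G vs Taxon_J: 6
  Taxon_G vs Taxon_T: 9
  Taxon_F vs Taxon_M: 7
  Taxon_F vs Taxon_J: 9
  Taxon_F vs Taxon_T: 11
  Taxon_M vs Taxon_J: 9
  Taxon_M vs Taxon_T: 12
  Taxon_J vs Taxon_T: 11
The smallest is 4, between Taxon_G and Taxon_M.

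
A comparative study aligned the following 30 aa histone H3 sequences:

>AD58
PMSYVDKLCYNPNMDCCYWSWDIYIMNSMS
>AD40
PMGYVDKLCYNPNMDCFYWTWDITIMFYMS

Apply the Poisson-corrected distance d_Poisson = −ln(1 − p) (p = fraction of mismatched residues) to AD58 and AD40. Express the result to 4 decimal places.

0.2231

Mismatches occur at site 3 (S/G), site 17 (C/F), site 20 (S/T), site 24 (Y/T), site 27 (N/F), site 28 (S/Y).
p = 6/30 = 0.200000.
d = −ln(1 − 0.200000) = −ln(0.800000) = 0.2231.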